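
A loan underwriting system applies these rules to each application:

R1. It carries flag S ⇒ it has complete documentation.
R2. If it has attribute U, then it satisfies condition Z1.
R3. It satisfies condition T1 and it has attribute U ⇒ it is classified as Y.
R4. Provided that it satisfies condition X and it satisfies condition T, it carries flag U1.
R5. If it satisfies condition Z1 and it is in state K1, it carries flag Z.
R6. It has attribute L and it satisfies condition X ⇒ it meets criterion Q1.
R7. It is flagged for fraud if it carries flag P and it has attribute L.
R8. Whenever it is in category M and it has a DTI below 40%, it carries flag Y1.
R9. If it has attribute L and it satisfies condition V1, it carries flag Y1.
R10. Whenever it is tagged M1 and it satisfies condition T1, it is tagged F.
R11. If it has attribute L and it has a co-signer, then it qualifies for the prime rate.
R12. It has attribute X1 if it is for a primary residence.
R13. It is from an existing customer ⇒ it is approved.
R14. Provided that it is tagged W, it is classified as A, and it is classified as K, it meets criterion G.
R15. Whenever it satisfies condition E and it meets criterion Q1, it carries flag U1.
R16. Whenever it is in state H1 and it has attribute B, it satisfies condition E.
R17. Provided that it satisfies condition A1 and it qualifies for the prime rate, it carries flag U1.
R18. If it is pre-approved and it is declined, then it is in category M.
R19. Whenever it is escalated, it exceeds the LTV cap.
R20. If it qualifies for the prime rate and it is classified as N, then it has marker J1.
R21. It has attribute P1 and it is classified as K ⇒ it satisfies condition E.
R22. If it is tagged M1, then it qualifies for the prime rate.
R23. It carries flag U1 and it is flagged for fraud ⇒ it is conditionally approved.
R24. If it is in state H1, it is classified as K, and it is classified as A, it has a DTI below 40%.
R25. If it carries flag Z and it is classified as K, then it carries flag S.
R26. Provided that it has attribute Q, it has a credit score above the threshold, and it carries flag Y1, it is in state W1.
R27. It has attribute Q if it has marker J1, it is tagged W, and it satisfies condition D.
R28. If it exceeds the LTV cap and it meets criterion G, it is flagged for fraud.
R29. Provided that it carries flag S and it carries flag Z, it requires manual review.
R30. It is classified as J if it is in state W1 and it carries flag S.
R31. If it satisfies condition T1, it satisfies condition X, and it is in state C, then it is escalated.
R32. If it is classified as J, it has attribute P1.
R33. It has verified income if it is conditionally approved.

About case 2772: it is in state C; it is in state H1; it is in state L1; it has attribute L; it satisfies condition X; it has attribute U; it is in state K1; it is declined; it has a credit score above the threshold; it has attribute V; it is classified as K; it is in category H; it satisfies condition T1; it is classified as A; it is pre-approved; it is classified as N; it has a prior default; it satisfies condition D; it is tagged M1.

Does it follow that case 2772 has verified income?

Forward chaining from the given facts derives: satisfies condition Z1, is classified as Y, carries flag Z, meets criterion Q1, is tagged F, is in category M, qualifies for the prime rate, has a DTI below 40%, carries flag S, requires manual review, is escalated, has complete documentation, carries flag Y1, exceeds the LTV cap, has marker J1.
The only rule concluding "it has verified income" is R33, which needs "it is conditionally approved"; that is never established.

No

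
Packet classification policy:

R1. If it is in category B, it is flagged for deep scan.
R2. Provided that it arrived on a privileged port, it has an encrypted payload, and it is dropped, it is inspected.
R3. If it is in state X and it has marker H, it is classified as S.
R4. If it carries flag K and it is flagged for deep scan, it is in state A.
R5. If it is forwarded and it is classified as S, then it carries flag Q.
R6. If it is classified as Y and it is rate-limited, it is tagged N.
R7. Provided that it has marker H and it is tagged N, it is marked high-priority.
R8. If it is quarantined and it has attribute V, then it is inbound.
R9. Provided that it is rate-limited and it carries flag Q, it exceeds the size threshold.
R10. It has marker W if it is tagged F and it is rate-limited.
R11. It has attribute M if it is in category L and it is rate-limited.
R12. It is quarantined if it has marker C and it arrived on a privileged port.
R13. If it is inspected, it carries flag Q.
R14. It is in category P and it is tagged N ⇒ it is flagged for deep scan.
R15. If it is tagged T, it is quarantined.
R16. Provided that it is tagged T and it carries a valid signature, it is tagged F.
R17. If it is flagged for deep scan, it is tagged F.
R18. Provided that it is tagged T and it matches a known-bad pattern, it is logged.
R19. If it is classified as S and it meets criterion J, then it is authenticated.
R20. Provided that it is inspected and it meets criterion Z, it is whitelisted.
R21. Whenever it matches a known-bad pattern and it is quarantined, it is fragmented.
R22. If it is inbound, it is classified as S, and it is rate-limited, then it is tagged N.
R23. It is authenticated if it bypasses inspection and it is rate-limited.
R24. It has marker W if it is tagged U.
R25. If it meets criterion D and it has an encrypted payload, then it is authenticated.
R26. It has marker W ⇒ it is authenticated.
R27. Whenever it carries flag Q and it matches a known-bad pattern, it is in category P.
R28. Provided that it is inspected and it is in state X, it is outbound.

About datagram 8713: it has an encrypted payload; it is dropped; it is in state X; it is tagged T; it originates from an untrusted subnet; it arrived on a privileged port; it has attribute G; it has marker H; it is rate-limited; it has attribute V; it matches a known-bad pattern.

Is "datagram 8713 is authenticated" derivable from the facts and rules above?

By R2 (it arrived on a privileged port, it has an encrypted payload, it is dropped): it is inspected.
By R3 (it is in state X, it has marker H): it is classified as S.
By R13 (it is inspected): it carries flag Q.
By R15 (it is tagged T): it is quarantined.
By R27 (it carries flag Q, it matches a known-bad pattern): it is in category P.
By R8 (it is quarantined, it has attribute V): it is inbound.
By R22 (it is inbound, it is classified as S, it is rate-limited): it is tagged N.
By R14 (it is in category P, it is tagged N): it is flagged for deep scan.
By R17 (it is flagged for deep scan): it is tagged F.
By R10 (it is tagged F, it is rate-limited): it has marker W.
By R26 (it has marker W): it is authenticated.

Yes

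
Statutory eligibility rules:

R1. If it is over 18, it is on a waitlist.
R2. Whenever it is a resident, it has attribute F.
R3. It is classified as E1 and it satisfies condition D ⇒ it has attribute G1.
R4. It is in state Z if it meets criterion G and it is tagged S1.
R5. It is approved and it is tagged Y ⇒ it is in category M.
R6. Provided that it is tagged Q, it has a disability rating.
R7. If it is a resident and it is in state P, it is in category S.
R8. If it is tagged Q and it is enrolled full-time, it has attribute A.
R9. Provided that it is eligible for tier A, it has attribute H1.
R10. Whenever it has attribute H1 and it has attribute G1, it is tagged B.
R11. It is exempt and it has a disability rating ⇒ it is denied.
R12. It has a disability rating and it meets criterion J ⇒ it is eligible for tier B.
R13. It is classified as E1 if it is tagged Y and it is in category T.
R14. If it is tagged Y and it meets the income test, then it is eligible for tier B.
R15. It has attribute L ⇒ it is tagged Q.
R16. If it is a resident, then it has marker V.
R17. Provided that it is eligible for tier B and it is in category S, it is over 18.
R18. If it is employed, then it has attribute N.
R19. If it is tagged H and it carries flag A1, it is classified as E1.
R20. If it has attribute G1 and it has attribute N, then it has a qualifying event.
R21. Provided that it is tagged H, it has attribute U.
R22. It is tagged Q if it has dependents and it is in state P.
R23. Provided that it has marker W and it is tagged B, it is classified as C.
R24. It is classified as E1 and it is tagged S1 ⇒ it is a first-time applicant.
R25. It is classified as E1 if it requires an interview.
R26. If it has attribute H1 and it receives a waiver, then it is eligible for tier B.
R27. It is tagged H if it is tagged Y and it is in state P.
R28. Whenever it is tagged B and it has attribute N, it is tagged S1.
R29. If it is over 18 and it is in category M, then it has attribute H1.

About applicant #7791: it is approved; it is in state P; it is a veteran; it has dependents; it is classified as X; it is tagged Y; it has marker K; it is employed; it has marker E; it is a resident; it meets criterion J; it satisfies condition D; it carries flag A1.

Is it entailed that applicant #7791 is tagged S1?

Yes

By R5 (it is approved, it is tagged Y): it is in category M.
By R7 (it is a resident, it is in state P): it is in category S.
By R18 (it is employed): it has attribute N.
By R22 (it has dependents, it is in state P): it is tagged Q.
By R27 (it is tagged Y, it is in state P): it is tagged H.
By R6 (it is tagged Q): it has a disability rating.
By R12 (it has a disability rating, it meets criterion J): it is eligible for tier B.
By R17 (it is eligible for tier B, it is in category S): it is over 18.
By R19 (it is tagged H, it carries flag A1): it is classified as E1.
By R29 (it is over 18, it is in category M): it has attribute H1.
By R3 (it is classified as E1, it satisfies condition D): it has attribute G1.
By R10 (it has attribute H1, it has attribute G1): it is tagged B.
By R28 (it is tagged B, it has attribute N): it is tagged S1.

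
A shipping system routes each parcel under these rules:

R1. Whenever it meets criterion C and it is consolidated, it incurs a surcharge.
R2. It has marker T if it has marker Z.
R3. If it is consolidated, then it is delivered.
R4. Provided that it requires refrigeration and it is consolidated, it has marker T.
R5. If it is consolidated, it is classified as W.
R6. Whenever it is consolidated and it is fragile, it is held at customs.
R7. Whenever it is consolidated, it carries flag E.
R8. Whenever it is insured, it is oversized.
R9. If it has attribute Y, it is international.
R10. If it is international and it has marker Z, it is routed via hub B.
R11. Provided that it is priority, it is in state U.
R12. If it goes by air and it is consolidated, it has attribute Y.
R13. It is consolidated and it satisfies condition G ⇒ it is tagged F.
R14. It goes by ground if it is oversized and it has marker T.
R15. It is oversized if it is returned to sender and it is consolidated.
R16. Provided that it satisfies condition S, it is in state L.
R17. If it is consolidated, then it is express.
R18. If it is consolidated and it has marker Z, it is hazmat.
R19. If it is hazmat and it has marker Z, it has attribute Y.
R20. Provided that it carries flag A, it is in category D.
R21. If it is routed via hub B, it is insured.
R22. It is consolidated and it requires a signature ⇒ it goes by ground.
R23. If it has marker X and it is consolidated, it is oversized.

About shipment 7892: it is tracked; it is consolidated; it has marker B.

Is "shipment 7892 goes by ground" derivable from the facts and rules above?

No

Forward chaining from the given facts derives: is delivered, is classified as W, carries flag E, is express.
Rules concluding "it goes by ground": R14 needs "it is oversized"; R22 needs "it requires a signature" — none of these are established.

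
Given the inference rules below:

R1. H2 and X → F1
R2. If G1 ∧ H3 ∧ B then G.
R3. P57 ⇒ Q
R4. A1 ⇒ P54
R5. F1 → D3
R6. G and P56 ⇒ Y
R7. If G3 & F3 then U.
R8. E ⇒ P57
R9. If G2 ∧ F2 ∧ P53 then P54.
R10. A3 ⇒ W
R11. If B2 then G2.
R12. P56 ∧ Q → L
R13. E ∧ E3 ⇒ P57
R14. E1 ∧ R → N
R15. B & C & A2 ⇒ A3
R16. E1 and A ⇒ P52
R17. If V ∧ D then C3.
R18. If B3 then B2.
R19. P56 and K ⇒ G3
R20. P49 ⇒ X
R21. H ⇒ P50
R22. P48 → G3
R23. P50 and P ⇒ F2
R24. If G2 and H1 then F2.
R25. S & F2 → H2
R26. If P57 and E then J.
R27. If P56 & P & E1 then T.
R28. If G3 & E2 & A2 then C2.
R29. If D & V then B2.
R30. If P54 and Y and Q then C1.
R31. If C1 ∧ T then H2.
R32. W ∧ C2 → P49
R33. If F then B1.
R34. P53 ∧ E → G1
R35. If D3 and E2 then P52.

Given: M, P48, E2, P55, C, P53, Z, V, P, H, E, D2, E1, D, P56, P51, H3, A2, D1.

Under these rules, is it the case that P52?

No

Forward chaining from the given facts derives: P57, C3, P50, G3, F2, J, T, C2, B2, G1, Q, G2, L, P54.
Rules concluding P52: R16 needs A; R35 needs D3 — none of these are established.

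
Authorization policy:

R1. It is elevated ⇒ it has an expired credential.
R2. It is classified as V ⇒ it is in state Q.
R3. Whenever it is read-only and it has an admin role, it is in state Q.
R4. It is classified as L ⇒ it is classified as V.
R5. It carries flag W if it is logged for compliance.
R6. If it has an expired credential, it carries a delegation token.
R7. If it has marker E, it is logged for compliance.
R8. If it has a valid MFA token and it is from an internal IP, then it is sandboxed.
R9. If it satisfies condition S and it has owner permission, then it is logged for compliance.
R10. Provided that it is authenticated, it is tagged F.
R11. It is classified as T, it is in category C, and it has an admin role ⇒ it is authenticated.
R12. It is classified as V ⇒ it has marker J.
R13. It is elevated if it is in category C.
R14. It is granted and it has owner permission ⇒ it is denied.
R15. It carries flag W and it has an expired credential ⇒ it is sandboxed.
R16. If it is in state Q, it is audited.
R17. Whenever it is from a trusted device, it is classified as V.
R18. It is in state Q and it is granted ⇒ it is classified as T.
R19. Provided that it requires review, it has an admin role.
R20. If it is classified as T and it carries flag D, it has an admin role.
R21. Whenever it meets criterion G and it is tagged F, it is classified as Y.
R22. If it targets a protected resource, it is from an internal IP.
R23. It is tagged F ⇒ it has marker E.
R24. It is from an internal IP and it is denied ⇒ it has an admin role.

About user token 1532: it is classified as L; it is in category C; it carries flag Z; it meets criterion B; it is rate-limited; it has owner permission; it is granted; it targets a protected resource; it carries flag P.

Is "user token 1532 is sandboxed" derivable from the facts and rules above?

Yes

By R4 (it is classified as L): it is classified as V.
By R13 (it is in category C): it is elevated.
By R14 (it is granted, it has owner permission): it is denied.
By R22 (it targets a protected resource): it is from an internal IP.
By R24 (it is from an internal IP, it is denied): it has an admin role.
By R1 (it is elevated): it has an expired credential.
By R2 (it is classified as V): it is in state Q.
By R18 (it is in state Q, it is granted): it is classified as T.
By R11 (it is classified as T, it is in category C, it has an admin role): it is authenticated.
By R10 (it is authenticated): it is tagged F.
By R23 (it is tagged F): it has marker E.
By R7 (it has marker E): it is logged for compliance.
By R5 (it is logged for compliance): it carries flag W.
By R15 (it carries flag W, it has an expired credential): it is sandboxed.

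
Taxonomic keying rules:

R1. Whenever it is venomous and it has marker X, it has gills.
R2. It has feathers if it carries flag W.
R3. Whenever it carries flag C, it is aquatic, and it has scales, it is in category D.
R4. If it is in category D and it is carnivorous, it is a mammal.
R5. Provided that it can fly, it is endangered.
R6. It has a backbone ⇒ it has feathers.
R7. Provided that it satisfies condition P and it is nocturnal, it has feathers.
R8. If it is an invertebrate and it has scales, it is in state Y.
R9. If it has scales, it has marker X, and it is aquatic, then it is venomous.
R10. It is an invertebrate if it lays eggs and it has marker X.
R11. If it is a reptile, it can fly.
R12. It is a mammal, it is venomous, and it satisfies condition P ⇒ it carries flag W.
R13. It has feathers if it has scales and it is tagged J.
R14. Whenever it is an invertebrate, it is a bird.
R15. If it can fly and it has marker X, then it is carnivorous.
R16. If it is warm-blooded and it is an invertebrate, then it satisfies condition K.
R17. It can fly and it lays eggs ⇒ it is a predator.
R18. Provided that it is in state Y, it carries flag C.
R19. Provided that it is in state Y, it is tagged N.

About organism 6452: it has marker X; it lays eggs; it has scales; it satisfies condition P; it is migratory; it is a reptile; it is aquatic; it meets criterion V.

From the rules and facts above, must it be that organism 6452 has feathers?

Yes

By R9 (it has scales, it has marker X, it is aquatic): it is venomous.
By R10 (it lays eggs, it has marker X): it is an invertebrate.
By R11 (it is a reptile): it can fly.
By R15 (it can fly, it has marker X): it is carnivorous.
By R8 (it is an invertebrate, it has scales): it is in state Y.
By R18 (it is in state Y): it carries flag C.
By R3 (it carries flag C, it is aquatic, it has scales): it is in category D.
By R4 (it is in category D, it is carnivorous): it is a mammal.
By R12 (it is a mammal, it is venomous, it satisfies condition P): it carries flag W.
By R2 (it carries flag W): it has feathers.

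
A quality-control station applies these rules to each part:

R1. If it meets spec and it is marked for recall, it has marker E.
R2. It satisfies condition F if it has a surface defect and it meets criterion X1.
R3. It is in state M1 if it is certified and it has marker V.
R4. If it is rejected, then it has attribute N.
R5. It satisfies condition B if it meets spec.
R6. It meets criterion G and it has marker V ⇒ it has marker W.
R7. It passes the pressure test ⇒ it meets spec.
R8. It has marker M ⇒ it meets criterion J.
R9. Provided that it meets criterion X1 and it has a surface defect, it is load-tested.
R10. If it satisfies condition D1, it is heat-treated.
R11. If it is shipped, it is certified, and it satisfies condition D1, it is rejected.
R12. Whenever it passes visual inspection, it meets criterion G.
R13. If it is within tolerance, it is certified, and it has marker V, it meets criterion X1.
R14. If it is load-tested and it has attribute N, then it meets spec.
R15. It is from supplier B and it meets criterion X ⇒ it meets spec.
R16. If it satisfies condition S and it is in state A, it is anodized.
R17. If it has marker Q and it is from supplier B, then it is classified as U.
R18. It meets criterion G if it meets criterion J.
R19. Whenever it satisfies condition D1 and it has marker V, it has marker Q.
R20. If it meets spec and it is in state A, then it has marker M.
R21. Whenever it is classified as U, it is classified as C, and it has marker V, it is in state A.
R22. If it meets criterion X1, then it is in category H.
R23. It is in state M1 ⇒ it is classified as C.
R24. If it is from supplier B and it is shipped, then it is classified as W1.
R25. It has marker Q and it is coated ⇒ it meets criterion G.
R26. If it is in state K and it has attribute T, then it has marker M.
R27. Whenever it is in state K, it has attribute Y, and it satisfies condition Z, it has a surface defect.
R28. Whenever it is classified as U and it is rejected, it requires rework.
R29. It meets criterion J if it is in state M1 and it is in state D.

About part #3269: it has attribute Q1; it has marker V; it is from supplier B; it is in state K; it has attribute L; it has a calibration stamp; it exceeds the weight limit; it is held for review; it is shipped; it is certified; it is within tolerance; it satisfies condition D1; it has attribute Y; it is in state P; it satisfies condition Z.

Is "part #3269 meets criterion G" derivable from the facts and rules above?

Yes

By R3 (it is certified, it has marker V): it is in state M1.
By R11 (it is shipped, it is certified, it satisfies condition D1): it is rejected.
By R13 (it is within tolerance, it is certified, it has marker V): it meets criterion X1.
By R19 (it satisfies condition D1, it has marker V): it has marker Q.
By R23 (it is in state M1): it is classified as C.
By R27 (it is in state K, it has attribute Y, it satisfies condition Z): it has a surface defect.
By R4 (it is rejected): it has attribute N.
By R9 (it meets criterion X1, it has a surface defect): it is load-tested.
By R14 (it is load-tested, it has attribute N): it meets spec.
By R17 (it has marker Q, it is from supplier B): it is classified as U.
By R21 (it is classified as U, it is classified as C, it has marker V): it is in state A.
By R20 (it meets spec, it is in state A): it has marker M.
By R8 (it has marker M): it meets criterion J.
By R18 (it meets criterion J): it meets criterion G.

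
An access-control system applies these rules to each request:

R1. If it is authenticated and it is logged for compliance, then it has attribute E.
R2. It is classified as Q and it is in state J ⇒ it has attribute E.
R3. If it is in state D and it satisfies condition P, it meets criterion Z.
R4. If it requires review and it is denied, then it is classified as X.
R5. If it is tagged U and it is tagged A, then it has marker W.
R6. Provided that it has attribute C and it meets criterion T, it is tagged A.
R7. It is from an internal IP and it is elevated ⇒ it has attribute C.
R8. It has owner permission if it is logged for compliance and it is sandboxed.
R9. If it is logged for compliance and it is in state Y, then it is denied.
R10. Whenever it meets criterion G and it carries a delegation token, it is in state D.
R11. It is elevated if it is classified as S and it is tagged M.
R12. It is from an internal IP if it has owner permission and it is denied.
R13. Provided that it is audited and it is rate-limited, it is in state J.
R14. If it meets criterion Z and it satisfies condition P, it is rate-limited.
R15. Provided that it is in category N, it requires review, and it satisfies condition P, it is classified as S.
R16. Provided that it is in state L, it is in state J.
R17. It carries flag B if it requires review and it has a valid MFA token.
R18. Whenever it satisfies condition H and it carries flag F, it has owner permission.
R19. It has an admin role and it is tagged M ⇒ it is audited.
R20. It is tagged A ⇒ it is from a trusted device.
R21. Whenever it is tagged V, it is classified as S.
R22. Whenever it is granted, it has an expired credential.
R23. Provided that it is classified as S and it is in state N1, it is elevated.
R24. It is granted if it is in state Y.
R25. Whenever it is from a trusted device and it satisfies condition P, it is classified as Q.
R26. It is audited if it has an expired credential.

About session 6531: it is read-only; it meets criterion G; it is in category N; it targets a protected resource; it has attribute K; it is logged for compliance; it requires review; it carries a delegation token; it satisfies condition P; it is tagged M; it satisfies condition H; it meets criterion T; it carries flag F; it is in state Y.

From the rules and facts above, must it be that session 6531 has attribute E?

Yes

By R9 (it is logged for compliance, it is in state Y): it is denied.
By R10 (it meets criterion G, it carries a delegation token): it is in state D.
By R15 (it is in category N, it requires review, it satisfies condition P): it is classified as S.
By R18 (it satisfies condition H, it carries flag F): it has owner permission.
By R24 (it is in state Y): it is granted.
By R3 (it is in state D, it satisfies condition P): it meets criterion Z.
By R11 (it is classified as S, it is tagged M): it is elevated.
By R12 (it has owner permission, it is denied): it is from an internal IP.
By R14 (it meets criterion Z, it satisfies condition P): it is rate-limited.
By R22 (it is granted): it has an expired credential.
By R26 (it has an expired credential): it is audited.
By R7 (it is from an internal IP, it is elevated): it has attribute C.
By R13 (it is audited, it is rate-limited): it is in state J.
By R6 (it has attribute C, it meets criterion T): it is tagged A.
By R20 (it is tagged A): it is from a trusted device.
By R25 (it is from a trusted device, it satisfies condition P): it is classified as Q.
By R2 (it is classified as Q, it is in state J): it has attribute E.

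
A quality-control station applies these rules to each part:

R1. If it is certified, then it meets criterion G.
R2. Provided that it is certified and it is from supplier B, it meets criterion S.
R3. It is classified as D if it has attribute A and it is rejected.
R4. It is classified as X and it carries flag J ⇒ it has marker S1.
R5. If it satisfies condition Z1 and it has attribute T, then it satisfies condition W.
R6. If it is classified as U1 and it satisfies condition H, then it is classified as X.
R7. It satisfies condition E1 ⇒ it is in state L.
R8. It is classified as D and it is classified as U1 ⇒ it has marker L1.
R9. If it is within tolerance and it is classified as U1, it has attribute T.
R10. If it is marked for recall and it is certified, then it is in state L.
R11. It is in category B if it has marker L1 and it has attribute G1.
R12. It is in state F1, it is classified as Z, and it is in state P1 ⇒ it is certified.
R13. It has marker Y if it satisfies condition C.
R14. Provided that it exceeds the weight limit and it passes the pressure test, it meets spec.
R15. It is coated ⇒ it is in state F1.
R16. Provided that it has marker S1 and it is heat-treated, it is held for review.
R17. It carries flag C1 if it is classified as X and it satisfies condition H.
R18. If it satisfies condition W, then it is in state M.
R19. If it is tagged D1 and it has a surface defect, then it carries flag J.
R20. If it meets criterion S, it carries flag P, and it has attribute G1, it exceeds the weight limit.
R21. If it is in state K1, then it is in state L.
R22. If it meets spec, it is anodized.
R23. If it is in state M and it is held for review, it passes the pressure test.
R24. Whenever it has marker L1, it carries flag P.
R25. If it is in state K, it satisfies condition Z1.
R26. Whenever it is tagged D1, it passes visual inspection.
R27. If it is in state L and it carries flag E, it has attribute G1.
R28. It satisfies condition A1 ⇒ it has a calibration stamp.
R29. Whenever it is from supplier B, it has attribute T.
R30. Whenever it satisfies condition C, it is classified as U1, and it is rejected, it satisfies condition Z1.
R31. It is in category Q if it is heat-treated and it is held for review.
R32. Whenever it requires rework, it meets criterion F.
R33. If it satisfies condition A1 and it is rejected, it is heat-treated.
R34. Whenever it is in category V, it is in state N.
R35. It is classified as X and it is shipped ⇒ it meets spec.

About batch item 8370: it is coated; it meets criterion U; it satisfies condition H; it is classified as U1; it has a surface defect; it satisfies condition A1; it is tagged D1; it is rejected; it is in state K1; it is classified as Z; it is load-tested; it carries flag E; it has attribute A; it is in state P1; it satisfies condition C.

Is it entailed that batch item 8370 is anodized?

Forward chaining from the given facts derives: is classified as D, is classified as X, has marker L1, has marker Y, is in state F1, carries flag C1, carries flag J, is in state L, carries flag P, passes visual inspection, has attribute G1, has a calibration stamp, satisfies condition Z1, is heat-treated, has marker S1, is in category B, is certified, is held for review, is in category Q, meets criterion G.
The only rule concluding "it is anodized" is R22, which needs "it meets spec"; that is never established.

No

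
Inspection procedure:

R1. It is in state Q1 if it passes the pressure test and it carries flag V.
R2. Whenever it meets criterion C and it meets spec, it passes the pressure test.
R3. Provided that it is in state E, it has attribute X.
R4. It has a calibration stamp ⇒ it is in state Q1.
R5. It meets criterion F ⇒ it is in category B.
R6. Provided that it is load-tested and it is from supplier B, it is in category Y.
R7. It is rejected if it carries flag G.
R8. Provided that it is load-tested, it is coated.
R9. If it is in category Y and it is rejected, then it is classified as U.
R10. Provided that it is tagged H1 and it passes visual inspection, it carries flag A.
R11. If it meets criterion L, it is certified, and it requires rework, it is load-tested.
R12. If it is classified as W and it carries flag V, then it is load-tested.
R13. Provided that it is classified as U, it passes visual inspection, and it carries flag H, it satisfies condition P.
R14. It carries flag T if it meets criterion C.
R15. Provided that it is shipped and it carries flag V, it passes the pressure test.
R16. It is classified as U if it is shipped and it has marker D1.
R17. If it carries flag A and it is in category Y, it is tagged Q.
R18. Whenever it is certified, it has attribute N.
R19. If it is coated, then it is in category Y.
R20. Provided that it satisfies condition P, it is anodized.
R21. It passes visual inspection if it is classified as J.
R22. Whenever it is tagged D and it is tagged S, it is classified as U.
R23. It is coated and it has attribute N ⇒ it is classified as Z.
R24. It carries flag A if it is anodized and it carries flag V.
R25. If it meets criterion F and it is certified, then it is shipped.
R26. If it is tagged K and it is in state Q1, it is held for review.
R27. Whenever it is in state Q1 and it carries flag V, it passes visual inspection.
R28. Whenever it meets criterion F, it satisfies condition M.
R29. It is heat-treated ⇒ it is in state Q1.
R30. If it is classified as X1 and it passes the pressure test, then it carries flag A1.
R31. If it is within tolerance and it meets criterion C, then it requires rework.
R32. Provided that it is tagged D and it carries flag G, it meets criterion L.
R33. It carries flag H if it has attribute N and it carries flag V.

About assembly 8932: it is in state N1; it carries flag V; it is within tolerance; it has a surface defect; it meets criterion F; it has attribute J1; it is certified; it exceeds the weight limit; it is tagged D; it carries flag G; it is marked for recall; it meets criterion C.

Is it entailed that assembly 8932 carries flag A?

Yes

By R7 (it carries flag G): it is rejected.
By R18 (it is certified): it has attribute N.
By R25 (it meets criterion F, it is certified): it is shipped.
By R31 (it is within tolerance, it meets criterion C): it requires rework.
By R32 (it is tagged D, it carries flag G): it meets criterion L.
By R33 (it has attribute N, it carries flag V): it carries flag H.
By R11 (it meets criterion L, it is certified, it requires rework): it is load-tested.
By R15 (it is shipped, it carries flag V): it passes the pressure test.
By R1 (it passes the pressure test, it carries flag V): it is in state Q1.
By R8 (it is load-tested): it is coated.
By R19 (it is coated): it is in category Y.
By R27 (it is in state Q1, it carries flag V): it passes visual inspection.
By R9 (it is in category Y, it is rejected): it is classified as U.
By R13 (it is classified as U, it passes visual inspection, it carries flag H): it satisfies condition P.
By R20 (it satisfies condition P): it is anodized.
By R24 (it is anodized, it carries flag V): it carries flag A.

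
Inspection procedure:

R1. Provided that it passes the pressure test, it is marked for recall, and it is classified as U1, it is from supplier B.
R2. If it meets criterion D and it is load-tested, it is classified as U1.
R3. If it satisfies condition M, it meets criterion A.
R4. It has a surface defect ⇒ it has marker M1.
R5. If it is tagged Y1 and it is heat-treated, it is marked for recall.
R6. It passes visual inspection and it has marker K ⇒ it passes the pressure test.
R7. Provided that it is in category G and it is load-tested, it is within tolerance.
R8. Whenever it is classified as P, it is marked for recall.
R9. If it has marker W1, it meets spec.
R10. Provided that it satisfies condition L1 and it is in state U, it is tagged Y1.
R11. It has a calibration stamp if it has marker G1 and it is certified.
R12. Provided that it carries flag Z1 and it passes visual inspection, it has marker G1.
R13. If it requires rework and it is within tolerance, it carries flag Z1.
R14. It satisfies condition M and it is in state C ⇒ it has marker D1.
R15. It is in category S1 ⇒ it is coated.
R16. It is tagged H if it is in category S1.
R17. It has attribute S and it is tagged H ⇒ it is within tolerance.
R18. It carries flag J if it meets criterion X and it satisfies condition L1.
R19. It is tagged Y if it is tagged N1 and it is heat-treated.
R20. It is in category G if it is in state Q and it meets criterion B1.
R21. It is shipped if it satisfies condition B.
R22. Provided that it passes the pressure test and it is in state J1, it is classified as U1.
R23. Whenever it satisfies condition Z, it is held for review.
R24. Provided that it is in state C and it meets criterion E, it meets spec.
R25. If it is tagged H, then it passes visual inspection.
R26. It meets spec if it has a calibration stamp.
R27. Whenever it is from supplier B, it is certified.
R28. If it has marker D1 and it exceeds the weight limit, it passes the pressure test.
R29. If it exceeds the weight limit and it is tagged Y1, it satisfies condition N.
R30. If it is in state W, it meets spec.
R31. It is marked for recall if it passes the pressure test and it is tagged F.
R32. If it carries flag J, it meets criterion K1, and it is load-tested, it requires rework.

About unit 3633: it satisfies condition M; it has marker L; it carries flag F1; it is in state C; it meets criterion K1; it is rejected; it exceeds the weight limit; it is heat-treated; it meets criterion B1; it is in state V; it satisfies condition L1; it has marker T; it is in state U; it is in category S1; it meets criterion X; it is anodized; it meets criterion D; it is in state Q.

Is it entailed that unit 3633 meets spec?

No

Forward chaining from the given facts derives: meets criterion A, is tagged Y1, has marker D1, is coated, is tagged H, carries flag J, is in category G, passes visual inspection, passes the pressure test, satisfies condition N, is marked for recall.
Rules concluding "it meets spec": R9 needs "it has marker W1"; R24 needs "it meets criterion E"; R26 needs "it has a calibration stamp"; R30 needs "it is in state W" — none of these are established.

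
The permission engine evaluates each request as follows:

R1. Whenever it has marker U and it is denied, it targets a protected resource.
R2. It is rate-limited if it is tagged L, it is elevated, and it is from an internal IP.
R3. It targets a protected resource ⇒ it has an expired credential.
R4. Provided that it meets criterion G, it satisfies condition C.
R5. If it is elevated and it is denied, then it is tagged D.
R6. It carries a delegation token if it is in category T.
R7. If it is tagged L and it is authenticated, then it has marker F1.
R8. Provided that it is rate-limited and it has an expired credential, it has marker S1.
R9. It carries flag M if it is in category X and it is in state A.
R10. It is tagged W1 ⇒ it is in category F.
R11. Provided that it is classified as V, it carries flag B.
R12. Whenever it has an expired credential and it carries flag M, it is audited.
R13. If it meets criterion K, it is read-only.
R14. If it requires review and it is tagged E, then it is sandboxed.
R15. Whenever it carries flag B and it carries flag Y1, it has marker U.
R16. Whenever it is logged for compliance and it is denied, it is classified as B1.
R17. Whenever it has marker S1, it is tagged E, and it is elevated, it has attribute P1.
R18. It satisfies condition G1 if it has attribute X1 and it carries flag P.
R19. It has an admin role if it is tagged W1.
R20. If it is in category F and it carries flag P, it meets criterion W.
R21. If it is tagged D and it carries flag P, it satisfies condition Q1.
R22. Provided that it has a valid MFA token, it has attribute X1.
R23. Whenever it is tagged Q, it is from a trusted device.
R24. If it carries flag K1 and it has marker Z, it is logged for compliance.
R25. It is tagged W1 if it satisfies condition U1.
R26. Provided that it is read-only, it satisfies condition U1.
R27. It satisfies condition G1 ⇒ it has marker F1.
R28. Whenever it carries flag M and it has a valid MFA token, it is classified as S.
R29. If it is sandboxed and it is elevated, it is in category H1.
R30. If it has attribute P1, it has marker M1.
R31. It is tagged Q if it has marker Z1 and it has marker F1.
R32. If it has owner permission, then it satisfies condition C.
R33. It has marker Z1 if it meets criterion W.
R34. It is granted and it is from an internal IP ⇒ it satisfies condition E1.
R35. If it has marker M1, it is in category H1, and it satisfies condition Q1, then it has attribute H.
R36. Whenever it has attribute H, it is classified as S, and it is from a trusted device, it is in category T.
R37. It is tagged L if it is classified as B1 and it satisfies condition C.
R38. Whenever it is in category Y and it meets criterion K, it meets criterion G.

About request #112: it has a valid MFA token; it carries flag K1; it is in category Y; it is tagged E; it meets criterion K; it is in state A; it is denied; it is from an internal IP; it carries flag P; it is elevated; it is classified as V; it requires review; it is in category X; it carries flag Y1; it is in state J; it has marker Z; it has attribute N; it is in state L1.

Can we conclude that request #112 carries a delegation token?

By R5 (it is elevated, it is denied): it is tagged D.
By R9 (it is in category X, it is in state A): it carries flag M.
By R11 (it is classified as V): it carries flag B.
By R13 (it meets criterion K): it is read-only.
By R14 (it requires review, it is tagged E): it is sandboxed.
By R15 (it carries flag B, it carries flag Y1): it has marker U.
By R21 (it is tagged D, it carries flag P): it satisfies condition Q1.
By R22 (it has a valid MFA token): it has attribute X1.
By R24 (it carries flag K1, it has marker Z): it is logged for compliance.
By R26 (it is read-only): it satisfies condition U1.
By R28 (it carries flag M, it has a valid MFA token): it is classified as S.
By R29 (it is sandboxed, it is elevated): it is in category H1.
By R38 (it is in category Y, it meets criterion K): it meets criterion G.
By R1 (it has marker U, it is denied): it targets a protected resource.
By R3 (it targets a protected resource): it has an expired credential.
By R4 (it meets criterion G): it satisfies condition C.
By R16 (it is logged for compliance, it is denied): it is classified as B1.
By R18 (it has attribute X1, it carries flag P): it satisfies condition G1.
By R25 (it satisfies condition U1): it is tagged W1.
By R27 (it satisfies condition G1): it has marker F1.
By R37 (it is classified as B1, it satisfies condition C): it is tagged L.
By R2 (it is tagged L, it is elevated, it is from an internal IP): it is rate-limited.
By R8 (it is rate-limited, it has an expired credential): it has marker S1.
By R10 (it is tagged W1): it is in category F.
By R17 (it has marker S1, it is tagged E, it is elevated): it has attribute P1.
By R20 (it is in category F, it carries flag P): it meets criterion W.
By R30 (it has attribute P1): it has marker M1.
By R33 (it meets criterion W): it has marker Z1.
By R35 (it has marker M1, it is in category H1, it satisfies condition Q1): it has attribute H.
By R31 (it has marker Z1, it has marker F1): it is tagged Q.
By R23 (it is tagged Q): it is from a trusted device.
By R36 (it has attribute H, it is classified as S, it is from a trusted device): it is in category T.
By R6 (it is in category T): it carries a delegation token.

Yes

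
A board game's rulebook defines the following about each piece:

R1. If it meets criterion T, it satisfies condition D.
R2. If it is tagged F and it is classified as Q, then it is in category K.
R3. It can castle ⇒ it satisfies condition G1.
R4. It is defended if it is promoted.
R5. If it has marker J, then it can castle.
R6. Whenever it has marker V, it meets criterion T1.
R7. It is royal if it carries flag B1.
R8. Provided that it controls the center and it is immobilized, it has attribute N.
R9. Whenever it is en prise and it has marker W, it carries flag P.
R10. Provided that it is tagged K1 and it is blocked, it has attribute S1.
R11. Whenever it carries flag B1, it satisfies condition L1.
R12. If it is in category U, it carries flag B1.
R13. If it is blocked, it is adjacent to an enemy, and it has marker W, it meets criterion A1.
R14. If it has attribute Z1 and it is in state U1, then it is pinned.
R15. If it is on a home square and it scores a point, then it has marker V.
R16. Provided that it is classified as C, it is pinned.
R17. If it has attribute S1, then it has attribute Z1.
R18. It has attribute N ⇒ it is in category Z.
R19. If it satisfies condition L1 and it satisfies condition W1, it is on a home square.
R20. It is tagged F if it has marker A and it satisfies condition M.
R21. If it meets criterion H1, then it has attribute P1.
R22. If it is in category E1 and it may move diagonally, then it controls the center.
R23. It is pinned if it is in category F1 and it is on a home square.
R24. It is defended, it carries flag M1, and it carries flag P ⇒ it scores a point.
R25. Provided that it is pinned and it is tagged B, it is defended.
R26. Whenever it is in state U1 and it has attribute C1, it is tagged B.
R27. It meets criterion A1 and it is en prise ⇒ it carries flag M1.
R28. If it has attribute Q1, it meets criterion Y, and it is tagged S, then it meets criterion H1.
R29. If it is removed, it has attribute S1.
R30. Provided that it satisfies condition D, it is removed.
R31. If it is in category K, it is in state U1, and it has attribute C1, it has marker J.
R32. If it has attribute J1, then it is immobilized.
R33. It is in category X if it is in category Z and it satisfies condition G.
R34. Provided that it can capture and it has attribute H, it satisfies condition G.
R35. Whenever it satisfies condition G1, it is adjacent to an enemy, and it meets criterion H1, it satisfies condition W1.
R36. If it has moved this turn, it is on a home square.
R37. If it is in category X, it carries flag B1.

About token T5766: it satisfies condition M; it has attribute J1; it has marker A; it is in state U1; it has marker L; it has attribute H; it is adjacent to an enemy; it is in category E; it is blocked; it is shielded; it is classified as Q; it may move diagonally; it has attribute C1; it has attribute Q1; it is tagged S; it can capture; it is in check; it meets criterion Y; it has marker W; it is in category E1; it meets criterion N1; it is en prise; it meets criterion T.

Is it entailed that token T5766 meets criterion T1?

Yes

By R1 (it meets criterion T): it satisfies condition D.
By R9 (it is en prise, it has marker W): it carries flag P.
By R13 (it is blocked, it is adjacent to an enemy, it has marker W): it meets criterion A1.
By R20 (it has marker A, it satisfies condition M): it is tagged F.
By R22 (it is in category E1, it may move diagonally): it controls the center.
By R26 (it is in state U1, it has attribute C1): it is tagged B.
By R27 (it meets criterion A1, it is en prise): it carries flag M1.
By R28 (it has attribute Q1, it meets criterion Y, it is tagged S): it meets criterion H1.
By R30 (it satisfies condition D): it is removed.
By R32 (it has attribute J1): it is immobilized.
By R34 (it can capture, it has attribute H): it satisfies condition G.
By R2 (it is tagged F, it is classified as Q): it is in category K.
By R8 (it controls the center, it is immobilized): it has attribute N.
By R18 (it has attribute N): it is in category Z.
By R29 (it is removed): it has attribute S1.
By R31 (it is in category K, it is in state U1, it has attribute C1): it has marker J.
By R33 (it is in category Z, it satisfies condition G): it is in category X.
By R37 (it is in category X): it carries flag B1.
By R5 (it has marker J): it can castle.
By R11 (it carries flag B1): it satisfies condition L1.
By R17 (it has attribute S1): it has attribute Z1.
By R3 (it can castle): it satisfies condition G1.
By R14 (it has attribute Z1, it is in state U1): it is pinned.
By R25 (it is pinned, it is tagged B): it is defended.
By R35 (it satisfies condition G1, it is adjacent to an enemy, it meets criterion H1): it satisfies condition W1.
By R19 (it satisfies condition L1, it satisfies condition W1): it is on a home square.
By R24 (it is defended, it carries flag M1, it carries flag P): it scores a point.
By R15 (it is on a home square, it scores a point): it has marker V.
By R6 (it has marker V): it meets criterion T1.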